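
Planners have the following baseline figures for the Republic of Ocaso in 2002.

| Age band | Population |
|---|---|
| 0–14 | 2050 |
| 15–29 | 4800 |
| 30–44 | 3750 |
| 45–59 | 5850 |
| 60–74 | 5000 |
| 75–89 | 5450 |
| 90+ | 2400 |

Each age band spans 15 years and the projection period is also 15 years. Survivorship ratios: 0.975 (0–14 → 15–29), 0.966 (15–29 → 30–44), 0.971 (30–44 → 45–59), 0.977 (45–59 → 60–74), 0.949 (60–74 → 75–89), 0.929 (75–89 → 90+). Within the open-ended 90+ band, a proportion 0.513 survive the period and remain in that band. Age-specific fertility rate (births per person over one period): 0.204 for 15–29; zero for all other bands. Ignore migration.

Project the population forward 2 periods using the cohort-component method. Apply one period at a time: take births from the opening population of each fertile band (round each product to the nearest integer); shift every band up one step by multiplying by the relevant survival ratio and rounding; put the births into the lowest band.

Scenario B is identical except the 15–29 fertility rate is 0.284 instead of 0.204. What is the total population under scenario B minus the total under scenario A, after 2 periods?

534

Period 1:
Births: 4800 × 0.204 = 979
15–29: 2050 × 0.975 = 1999
30–44: 4800 × 0.966 = 4637
45–59: 3750 × 0.971 = 3641
60–74: 5850 × 0.977 = 5715
75–89: 5000 × 0.949 = 4745
90+: 5450 × 0.929 + 2400 × 0.513 = 5063 + 1231 = 6294
End of period: [979, 1999, 4637, 3641, 5715, 4745, 6294]
Period 2:
Births: 1999 × 0.204 = 408
15–29: 979 × 0.975 = 955
30–44: 1999 × 0.966 = 1931
45–59: 4637 × 0.971 = 4503
60–74: 3641 × 0.977 = 3557
75–89: 5715 × 0.949 = 5424
90+: 4745 × 0.929 + 6294 × 0.513 = 4408 + 3229 = 7637
End of period: [408, 955, 1931, 4503, 3557, 5424, 7637]
Scenario A total after 2 periods: 24415
Scenario B projection —
Period 1:
Births: 4800 × 0.284 = 1363
15–29: 2050 × 0.975 = 1999
30–44: 4800 × 0.966 = 4637
45–59: 3750 × 0.971 = 3641
60–74: 5850 × 0.977 = 5715
75–89: 5000 × 0.949 = 4745
90+: 5450 × 0.929 + 2400 × 0.513 = 5063 + 1231 = 6294
End of period: [1363, 1999, 4637, 3641, 5715, 4745, 6294]
Period 2:
Births: 1999 × 0.284 = 568
15–29: 1363 × 0.975 = 1329
30–44: 1999 × 0.966 = 1931
45–59: 4637 × 0.971 = 4503
60–74: 3641 × 0.977 = 3557
75–89: 5715 × 0.949 = 5424
90+: 4745 × 0.929 + 6294 × 0.513 = 4408 + 3229 = 7637
End of period: [568, 1329, 1931, 4503, 3557, 5424, 7637]
Scenario B total after 2 periods: 24949
Difference B − A = 24949 − 24415 = 534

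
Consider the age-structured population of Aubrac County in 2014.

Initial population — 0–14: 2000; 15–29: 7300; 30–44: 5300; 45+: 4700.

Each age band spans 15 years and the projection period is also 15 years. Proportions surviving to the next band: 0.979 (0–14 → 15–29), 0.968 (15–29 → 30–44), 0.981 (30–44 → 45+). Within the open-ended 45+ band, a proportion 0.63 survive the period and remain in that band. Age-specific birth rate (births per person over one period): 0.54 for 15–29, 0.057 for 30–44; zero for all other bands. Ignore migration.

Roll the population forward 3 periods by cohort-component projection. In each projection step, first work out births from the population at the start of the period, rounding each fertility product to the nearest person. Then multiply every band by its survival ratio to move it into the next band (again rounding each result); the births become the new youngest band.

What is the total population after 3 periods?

17268

— Period 1 —
Births: 7300 * 0.54 = 3942  |  5300 * 0.057 = 302 ⇒ total 4244
15–29: 2000 * 0.979 = 1958
30–44: 7300 * 0.968 = 7066
45+: 5300 * 0.981 + 4700 * 0.63 = 5199 + 2961 = 8160
Population now: 0–14=4244, 15–29=1958, 30–44=7066, 45+=8160
— Period 2 —
Births: 1958 * 0.54 = 1057  |  7066 * 0.057 = 403 ⇒ total 1460
15–29: 4244 * 0.979 = 4155
30–44: 1958 * 0.968 = 1895
45+: 7066 * 0.981 + 8160 * 0.63 = 6932 + 5141 = 12073
Population now: 0–14=1460, 15–29=4155, 30–44=1895, 45+=12073
— Period 3 —
Births: 4155 * 0.54 = 2244  |  1895 * 0.057 = 108 ⇒ total 2352
15–29: 1460 * 0.979 = 1429
30–44: 4155 * 0.968 = 4022
45+: 1895 * 0.981 + 12073 * 0.63 = 1859 + 7606 = 9465
Population now: 0–14=2352, 15–29=1429, 30–44=4022, 45+=9465
Total after period 3: 2352 + 1429 + 4022 + 9465 = 17268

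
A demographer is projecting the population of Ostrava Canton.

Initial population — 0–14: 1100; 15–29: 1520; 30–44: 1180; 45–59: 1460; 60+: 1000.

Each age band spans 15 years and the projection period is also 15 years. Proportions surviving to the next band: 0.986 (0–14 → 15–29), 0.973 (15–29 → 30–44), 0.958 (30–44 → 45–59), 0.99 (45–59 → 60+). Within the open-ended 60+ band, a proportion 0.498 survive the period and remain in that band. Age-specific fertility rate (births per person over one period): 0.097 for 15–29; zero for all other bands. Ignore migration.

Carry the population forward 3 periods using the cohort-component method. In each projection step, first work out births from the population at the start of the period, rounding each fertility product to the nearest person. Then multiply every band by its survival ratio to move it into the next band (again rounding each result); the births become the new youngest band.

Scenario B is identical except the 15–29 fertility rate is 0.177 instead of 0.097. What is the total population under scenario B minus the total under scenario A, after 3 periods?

Numbering the groups 1..5 from youngest to oldest:
After projecting period 1:
Births: 1520 × 0.097 = 147
Group 2: 1100 × 0.986 = 1085
Group 3: 1520 × 0.973 = 1479
Group 4: 1180 × 0.958 = 1130
Group 5: 1460 × 0.99 + 1000 × 0.498 = 1445 + 498 = 1943
Population now: 0–14=147, 15–29=1085, 30–44=1479, 45–59=1130, 60+=1943
After projecting period 2:
Births: 1085 × 0.097 = 105
Group 2: 147 × 0.986 = 145
Group 3: 1085 × 0.973 = 1056
Group 4: 1479 × 0.958 = 1417
Group 5: 1130 × 0.99 + 1943 × 0.498 = 1119 + 968 = 2087
Population now: 0–14=105, 15–29=145, 30–44=1056, 45–59=1417, 60+=2087
After projecting period 3:
Births: 145 × 0.097 = 14
Group 2: 105 × 0.986 = 104
Group 3: 145 × 0.973 = 141
Group 4: 1056 × 0.958 = 1012
Group 5: 1417 × 0.99 + 2087 × 0.498 = 1403 + 1039 = 2442
Population now: 0–14=14, 15–29=104, 30–44=141, 45–59=1012, 60+=2442
Scenario A total after 3 periods: 3713
Scenario B projection —
After projecting period 1:
Births: 1520 × 0.177 = 269
Group 2: 1100 × 0.986 = 1085
Group 3: 1520 × 0.973 = 1479
Group 4: 1180 × 0.958 = 1130
Group 5: 1460 × 0.99 + 1000 × 0.498 = 1445 + 498 = 1943
Population now: 0–14=269, 15–29=1085, 30–44=1479, 45–59=1130, 60+=1943
After projecting period 2:
Births: 1085 × 0.177 = 192
Group 2: 269 × 0.986 = 265
Group 3: 1085 × 0.973 = 1056
Group 4: 1479 × 0.958 = 1417
Group 5: 1130 × 0.99 + 1943 × 0.498 = 1119 + 968 = 2087
Population now: 0–14=192, 15–29=265, 30–44=1056, 45–59=1417, 60+=2087
After projecting period 3:
Births: 265 × 0.177 = 47
Group 2: 192 × 0.986 = 189
Group 3: 265 × 0.973 = 258
Group 4: 1056 × 0.958 = 1012
Group 5: 1417 × 0.99 + 2087 × 0.498 = 1403 + 1039 = 2442
Population now: 0–14=47, 15–29=189, 30–44=258, 45–59=1012, 60+=2442
Scenario B total after 3 periods: 3948
Difference B − A = 3948 − 3713 = 235

235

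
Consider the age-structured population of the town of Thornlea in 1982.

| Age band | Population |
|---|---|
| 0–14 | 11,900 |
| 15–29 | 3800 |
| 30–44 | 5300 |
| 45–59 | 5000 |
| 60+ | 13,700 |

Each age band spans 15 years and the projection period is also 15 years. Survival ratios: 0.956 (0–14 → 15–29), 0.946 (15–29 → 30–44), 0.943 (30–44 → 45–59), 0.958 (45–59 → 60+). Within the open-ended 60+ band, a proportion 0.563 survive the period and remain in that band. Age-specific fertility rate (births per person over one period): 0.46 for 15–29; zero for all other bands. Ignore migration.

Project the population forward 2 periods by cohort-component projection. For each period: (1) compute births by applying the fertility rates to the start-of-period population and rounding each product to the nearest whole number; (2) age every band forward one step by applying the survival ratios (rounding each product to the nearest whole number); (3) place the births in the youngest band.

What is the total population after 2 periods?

32883

Let band 1 be 0–14 through band 5 = 60+.
Period 1:
Births: 3800 × 0.46 = 1748
Band 2: 11900 × 0.956 = 11376
Band 3: 3800 × 0.946 = 3595
Band 4: 5300 × 0.943 = 4998
Band 5: 5000 × 0.958 + 13700 × 0.563 = 4790 + 7713 = 12503
→ [1748, 11376, 3595, 4998, 12503]
Period 2:
Births: 11376 × 0.46 = 5233
Band 2: 1748 × 0.956 = 1671
Band 3: 11376 × 0.946 = 10762
Band 4: 3595 × 0.943 = 3390
Band 5: 4998 × 0.958 + 12503 × 0.563 = 4788 + 7039 = 11827
→ [5233, 1671, 10762, 3390, 11827]
Total after period 2: 5233 + 1671 + 10762 + 3390 + 11827 = 32883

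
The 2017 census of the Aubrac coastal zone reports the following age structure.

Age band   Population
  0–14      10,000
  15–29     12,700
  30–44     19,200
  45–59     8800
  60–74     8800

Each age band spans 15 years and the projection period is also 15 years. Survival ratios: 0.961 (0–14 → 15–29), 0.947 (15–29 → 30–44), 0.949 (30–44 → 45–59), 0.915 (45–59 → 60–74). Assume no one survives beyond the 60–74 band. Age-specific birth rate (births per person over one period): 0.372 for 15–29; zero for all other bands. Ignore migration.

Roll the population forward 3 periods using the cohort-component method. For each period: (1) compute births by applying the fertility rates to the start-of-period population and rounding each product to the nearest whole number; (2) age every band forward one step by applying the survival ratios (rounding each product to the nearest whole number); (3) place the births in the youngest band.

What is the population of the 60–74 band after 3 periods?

10444

— Period 1 —
Births: 12700 * 0.372 = 4724
15–29: 10000 * 0.961 = 9610
30–44: 12700 * 0.947 = 12027
45–59: 19200 * 0.949 = 18221
60–74: 8800 * 0.915 = 8052
Population now: 0–14=4724, 15–29=9610, 30–44=12027, 45–59=18221, 60–74=8052
— Period 2 —
Births: 9610 * 0.372 = 3575
15–29: 4724 * 0.961 = 4540
30–44: 9610 * 0.947 = 9101
45–59: 12027 * 0.949 = 11414
60–74: 18221 * 0.915 = 16672
Population now: 0–14=3575, 15–29=4540, 30–44=9101, 45–59=11414, 60–74=16672
— Period 3 —
Births: 4540 * 0.372 = 1689
15–29: 3575 * 0.961 = 3436
30–44: 4540 * 0.947 = 4299
45–59: 9101 * 0.949 = 8637
60–74: 11414 * 0.915 = 10444
Population now: 0–14=1689, 15–29=3436, 30–44=4299, 45–59=8637, 60–74=10444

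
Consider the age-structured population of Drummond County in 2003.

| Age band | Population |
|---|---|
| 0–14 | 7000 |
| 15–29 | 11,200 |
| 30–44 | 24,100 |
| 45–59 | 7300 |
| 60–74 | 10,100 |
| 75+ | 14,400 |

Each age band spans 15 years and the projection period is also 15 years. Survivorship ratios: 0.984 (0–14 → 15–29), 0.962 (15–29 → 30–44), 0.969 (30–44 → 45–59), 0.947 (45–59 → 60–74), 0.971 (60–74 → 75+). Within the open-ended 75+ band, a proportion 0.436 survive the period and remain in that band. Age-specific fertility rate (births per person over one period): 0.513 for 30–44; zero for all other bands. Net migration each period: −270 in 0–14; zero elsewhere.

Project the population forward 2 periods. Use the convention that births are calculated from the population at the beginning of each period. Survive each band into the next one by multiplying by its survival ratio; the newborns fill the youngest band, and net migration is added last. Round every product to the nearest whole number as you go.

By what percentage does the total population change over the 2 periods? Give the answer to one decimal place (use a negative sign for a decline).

(Bands numbered youngest = 1 to oldest = 6.)
— Period 1 —
Births: 24100 * 0.513 = 12363
Band 2: 7000 * 0.984 = 6888
Band 3: 11200 * 0.962 = 10774
Band 4: 24100 * 0.969 = 23353
Band 5: 7300 * 0.947 = 6913
Band 6: 10100 * 0.971 + 14400 * 0.436 = 9807 + 6278 = 16085
Net migration: Band 1 − 270 → 12093
→ [12093, 6888, 10774, 23353, 6913, 16085]
— Period 2 —
Births: 10774 * 0.513 = 5527
Band 2: 12093 * 0.984 = 11900
Band 3: 6888 * 0.962 = 6626
Band 4: 10774 * 0.969 = 10440
Band 5: 23353 * 0.947 = 22115
Band 6: 6913 * 0.971 + 16085 * 0.436 = 6713 + 7013 = 13726
Net migration: Band 1 − 270 → 5257
→ [5257, 11900, 6626, 10440, 22115, 13726]
Total: 74100 → 70064; change = -4036; percentage change = -5.4%

-5.4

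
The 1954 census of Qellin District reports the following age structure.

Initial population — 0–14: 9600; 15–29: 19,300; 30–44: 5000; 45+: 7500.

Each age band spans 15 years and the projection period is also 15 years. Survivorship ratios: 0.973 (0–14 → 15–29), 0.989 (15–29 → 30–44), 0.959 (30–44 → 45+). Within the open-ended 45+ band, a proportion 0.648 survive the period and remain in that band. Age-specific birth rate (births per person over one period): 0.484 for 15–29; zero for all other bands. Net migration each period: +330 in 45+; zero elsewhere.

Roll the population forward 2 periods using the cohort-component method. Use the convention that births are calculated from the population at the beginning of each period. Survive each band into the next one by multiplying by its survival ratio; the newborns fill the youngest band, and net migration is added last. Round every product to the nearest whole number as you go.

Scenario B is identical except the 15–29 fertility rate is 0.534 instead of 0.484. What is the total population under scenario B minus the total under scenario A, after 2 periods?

1406

[period 1]
Births: 19300 × 0.484 = 9341
15–29: 9600 × 0.973 = 9341
30–44: 19300 × 0.989 = 19088
45+: 5000 × 0.959 + 7500 × 0.648 = 4795 + 4860 = 9655
Net migration: 45+ + 330 → 9985
End of period: [9341, 9341, 19088, 9985]
[period 2]
Births: 9341 × 0.484 = 4521
15–29: 9341 × 0.973 = 9089
30–44: 9341 × 0.989 = 9238
45+: 19088 × 0.959 + 9985 × 0.648 = 18305 + 6470 = 24775
Net migration: 45+ + 330 → 25105
End of period: [4521, 9089, 9238, 25105]
Scenario A total after 2 periods: 47953
Scenario B projection —
[period 1]
Births: 19300 × 0.534 = 10306
15–29: 9600 × 0.973 = 9341
30–44: 19300 × 0.989 = 19088
45+: 5000 × 0.959 + 7500 × 0.648 = 4795 + 4860 = 9655
Net migration: 45+ + 330 → 9985
End of period: [10306, 9341, 19088, 9985]
[period 2]
Births: 9341 × 0.534 = 4988
15–29: 10306 × 0.973 = 10028
30–44: 9341 × 0.989 = 9238
45+: 19088 × 0.959 + 9985 × 0.648 = 18305 + 6470 = 24775
Net migration: 45+ + 330 → 25105
End of period: [4988, 10028, 9238, 25105]
Scenario B total after 2 periods: 49359
Difference B − A = 49359 − 47953 = 1406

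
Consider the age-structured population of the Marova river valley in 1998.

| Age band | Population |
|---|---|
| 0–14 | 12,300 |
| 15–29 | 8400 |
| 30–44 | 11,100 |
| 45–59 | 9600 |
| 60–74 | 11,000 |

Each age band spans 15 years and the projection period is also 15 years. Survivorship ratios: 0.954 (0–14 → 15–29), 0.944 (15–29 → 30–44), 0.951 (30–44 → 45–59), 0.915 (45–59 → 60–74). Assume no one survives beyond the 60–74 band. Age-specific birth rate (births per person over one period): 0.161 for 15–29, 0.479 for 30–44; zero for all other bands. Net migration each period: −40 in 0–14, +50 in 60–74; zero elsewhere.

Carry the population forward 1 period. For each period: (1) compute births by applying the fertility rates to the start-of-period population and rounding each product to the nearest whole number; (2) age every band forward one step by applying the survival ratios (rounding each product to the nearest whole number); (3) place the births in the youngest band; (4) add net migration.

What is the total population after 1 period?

45683

Period 1:
Births: 8400 × 0.161 = 1352, 11100 × 0.479 = 5317 → 6669
15–29: 12300 × 0.954 = 11734
30–44: 8400 × 0.944 = 7930
45–59: 11100 × 0.951 = 10556
60–74: 9600 × 0.915 = 8784
Net migration: 0–14 − 40 → 6629; 60–74 + 50 → 8834
Population now: 0–14=6629, 15–29=11734, 30–44=7930, 45–59=10556, 60–74=8834
Total after period 1: 6629 + 11734 + 7930 + 10556 + 8834 = 45683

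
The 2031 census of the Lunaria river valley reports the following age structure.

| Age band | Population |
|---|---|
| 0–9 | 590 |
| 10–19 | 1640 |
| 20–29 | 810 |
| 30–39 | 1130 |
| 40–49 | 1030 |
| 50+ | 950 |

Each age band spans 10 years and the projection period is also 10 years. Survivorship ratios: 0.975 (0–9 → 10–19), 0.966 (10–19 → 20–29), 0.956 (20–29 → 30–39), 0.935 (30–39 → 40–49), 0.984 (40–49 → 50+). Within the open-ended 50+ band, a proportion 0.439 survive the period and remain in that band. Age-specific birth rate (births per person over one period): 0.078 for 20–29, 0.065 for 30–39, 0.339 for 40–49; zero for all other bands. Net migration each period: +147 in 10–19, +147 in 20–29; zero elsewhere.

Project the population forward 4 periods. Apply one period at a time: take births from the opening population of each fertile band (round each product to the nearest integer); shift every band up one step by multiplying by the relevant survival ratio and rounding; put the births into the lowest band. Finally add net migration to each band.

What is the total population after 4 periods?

5614

Call the bands 1 to 6, youngest first.
Period 1:
Births: 810 × 0.078 = 63, 1130 × 0.065 = 73, 1030 × 0.339 = 349 — total 485
Band 2: 590 × 0.975 = 575
Band 3: 1640 × 0.966 = 1584
Band 4: 810 × 0.956 = 774
Band 5: 1130 × 0.935 = 1057
Band 6: 1030 × 0.984 + 950 × 0.439 = 1014 + 417 = 1431
Net migration: Band 2 + 147 → 722; Band 3 + 147 → 1731
→ [485, 722, 1731, 774, 1057, 1431]
Period 2:
Births: 1731 × 0.078 = 135, 774 × 0.065 = 50, 1057 × 0.339 = 358 — total 543
Band 2: 485 × 0.975 = 473
Band 3: 722 × 0.966 = 697
Band 4: 1731 × 0.956 = 1655
Band 5: 774 × 0.935 = 724
Band 6: 1057 × 0.984 + 1431 × 0.439 = 1040 + 628 = 1668
Net migration: Band 2 + 147 → 620; Band 3 + 147 → 844
→ [543, 620, 844, 1655, 724, 1668]
Period 3:
Births: 844 × 0.078 = 66, 1655 × 0.065 = 108, 724 × 0.339 = 245 — total 419
Band 2: 543 × 0.975 = 529
Band 3: 620 × 0.966 = 599
Band 4: 844 × 0.956 = 807
Band 5: 1655 × 0.935 = 1547
Band 6: 724 × 0.984 + 1668 × 0.439 = 712 + 732 = 1444
Net migration: Band 2 + 147 → 676; Band 3 + 147 → 746
→ [419, 676, 746, 807, 1547, 1444]
Period 4:
Births: 746 × 0.078 = 58, 807 × 0.065 = 52, 1547 × 0.339 = 524 — total 634
Band 2: 419 × 0.975 = 409
Band 3: 676 × 0.966 = 653
Band 4: 746 × 0.956 = 713
Band 5: 807 × 0.935 = 755
Band 6: 1547 × 0.984 + 1444 × 0.439 = 1522 + 634 = 2156
Net migration: Band 2 + 147 → 556; Band 3 + 147 → 800
→ [634, 556, 800, 713, 755, 2156]
Total after period 4: 634 + 556 + 800 + 713 + 755 + 2156 = 5614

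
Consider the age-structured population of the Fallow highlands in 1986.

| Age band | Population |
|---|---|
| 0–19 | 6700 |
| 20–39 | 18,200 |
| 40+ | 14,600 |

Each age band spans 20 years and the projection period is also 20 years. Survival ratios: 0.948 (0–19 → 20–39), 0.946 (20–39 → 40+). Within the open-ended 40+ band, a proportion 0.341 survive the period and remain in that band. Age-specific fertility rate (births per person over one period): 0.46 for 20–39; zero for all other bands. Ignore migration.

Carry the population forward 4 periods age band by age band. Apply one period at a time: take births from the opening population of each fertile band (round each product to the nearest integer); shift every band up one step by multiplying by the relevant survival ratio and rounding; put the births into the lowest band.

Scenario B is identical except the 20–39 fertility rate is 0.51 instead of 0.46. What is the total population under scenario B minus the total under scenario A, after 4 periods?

1650

Period 1.
Births: 18200 × 0.46 = 8372
20–39: 6700 × 0.948 = 6352
40+: 18200 × 0.946 + 14600 × 0.341 = 17217 + 4979 = 22196
→ [8372, 6352, 22196]
Period 2.
Births: 6352 × 0.46 = 2922
20–39: 8372 × 0.948 = 7937
40+: 6352 × 0.946 + 22196 × 0.341 = 6009 + 7569 = 13578
→ [2922, 7937, 13578]
Period 3.
Births: 7937 × 0.46 = 3651
20–39: 2922 × 0.948 = 2770
40+: 7937 × 0.946 + 13578 × 0.341 = 7508 + 4630 = 12138
→ [3651, 2770, 12138]
Period 4.
Births: 2770 × 0.46 = 1274
20–39: 3651 × 0.948 = 3461
40+: 2770 × 0.946 + 12138 × 0.341 = 2620 + 4139 = 6759
→ [1274, 3461, 6759]
Scenario A total after 4 periods: 11494
Scenario B projection —
Period 1.
Births: 18200 × 0.51 = 9282
20–39: 6700 × 0.948 = 6352
40+: 18200 × 0.946 + 14600 × 0.341 = 17217 + 4979 = 22196
→ [9282, 6352, 22196]
Period 2.
Births: 6352 × 0.51 = 3240
20–39: 9282 × 0.948 = 8799
40+: 6352 × 0.946 + 22196 × 0.341 = 6009 + 7569 = 13578
→ [3240, 8799, 13578]
Period 3.
Births: 8799 × 0.51 = 4487
20–39: 3240 × 0.948 = 3072
40+: 8799 × 0.946 + 13578 × 0.341 = 8324 + 4630 = 12954
→ [4487, 3072, 12954]
Period 4.
Births: 3072 × 0.51 = 1567
20–39: 4487 × 0.948 = 4254
40+: 3072 × 0.946 + 12954 × 0.341 = 2906 + 4417 = 7323
→ [1567, 4254, 7323]
Scenario B total after 4 periods: 13144
Difference B − A = 13144 − 11494 = 1650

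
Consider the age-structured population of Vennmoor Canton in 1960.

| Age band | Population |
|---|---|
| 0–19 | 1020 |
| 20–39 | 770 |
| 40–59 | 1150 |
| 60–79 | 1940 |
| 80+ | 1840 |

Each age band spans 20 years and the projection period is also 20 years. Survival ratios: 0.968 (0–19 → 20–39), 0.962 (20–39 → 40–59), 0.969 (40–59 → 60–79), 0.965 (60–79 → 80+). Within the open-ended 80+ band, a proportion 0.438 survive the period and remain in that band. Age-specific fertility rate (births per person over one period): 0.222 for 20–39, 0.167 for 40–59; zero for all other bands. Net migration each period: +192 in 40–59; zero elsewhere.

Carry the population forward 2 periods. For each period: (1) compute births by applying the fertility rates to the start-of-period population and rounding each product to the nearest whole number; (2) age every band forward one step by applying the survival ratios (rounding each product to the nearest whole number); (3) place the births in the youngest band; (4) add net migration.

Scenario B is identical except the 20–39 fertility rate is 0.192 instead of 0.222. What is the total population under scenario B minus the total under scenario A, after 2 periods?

Numbering the groups 1..5 from youngest to oldest:
— Period 1 —
Births: 770 × 0.222 = 171  |  1150 × 0.167 = 192 ⇒ total 363
Group 2: 1020 × 0.968 = 987
Group 3: 770 × 0.962 = 741
Group 4: 1150 × 0.969 = 1114
Group 5: 1940 × 0.965 + 1840 × 0.438 = 1872 + 806 = 2678
Net migration: Group 3 + 192 → 933
Giving 363 / 987 / 933 / 1114 / 2678.
— Period 2 —
Births: 987 × 0.222 = 219  |  933 × 0.167 = 156 ⇒ total 375
Group 2: 363 × 0.968 = 351
Group 3: 987 × 0.962 = 949
Group 4: 933 × 0.969 = 904
Group 5: 1114 × 0.965 + 2678 × 0.438 = 1075 + 1173 = 2248
Net migration: Group 3 + 192 → 1141
Giving 375 / 351 / 1141 / 904 / 2248.
Scenario A total after 2 periods: 5019
Scenario B projection —
— Period 1 —
Births: 770 × 0.192 = 148  |  1150 × 0.167 = 192 ⇒ total 340
Group 2: 1020 × 0.968 = 987
Group 3: 770 × 0.962 = 741
Group 4: 1150 × 0.969 = 1114
Group 5: 1940 × 0.965 + 1840 × 0.438 = 1872 + 806 = 2678
Net migration: Group 3 + 192 → 933
Giving 340 / 987 / 933 / 1114 / 2678.
— Period 2 —
Births: 987 × 0.192 = 190  |  933 × 0.167 = 156 ⇒ total 346
Group 2: 340 × 0.968 = 329
Group 3: 987 × 0.962 = 949
Group 4: 933 × 0.969 = 904
Group 5: 1114 × 0.965 + 2678 × 0.438 = 1075 + 1173 = 2248
Net migration: Group 3 + 192 → 1141
Giving 346 / 329 / 1141 / 904 / 2248.
Scenario B total after 2 periods: 4968
Difference B − A = 4968 − 5019 = -51

-51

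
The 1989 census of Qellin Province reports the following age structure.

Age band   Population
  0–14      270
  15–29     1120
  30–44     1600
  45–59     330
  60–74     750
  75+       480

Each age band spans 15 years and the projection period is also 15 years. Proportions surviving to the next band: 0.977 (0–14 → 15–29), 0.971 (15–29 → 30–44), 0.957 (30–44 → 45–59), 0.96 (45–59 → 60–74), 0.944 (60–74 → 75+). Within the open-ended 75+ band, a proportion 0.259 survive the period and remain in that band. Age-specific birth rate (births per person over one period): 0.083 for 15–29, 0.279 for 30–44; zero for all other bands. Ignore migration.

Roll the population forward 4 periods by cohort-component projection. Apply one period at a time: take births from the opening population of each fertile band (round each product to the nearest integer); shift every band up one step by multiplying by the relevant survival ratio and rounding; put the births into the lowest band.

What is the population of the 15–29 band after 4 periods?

112

After projecting period 1:
Births: 1120 × 0.083 = 93  |  1600 × 0.279 = 446 → 539
15–29: 270 × 0.977 = 264
30–44: 1120 × 0.971 = 1088
45–59: 1600 × 0.957 = 1531
60–74: 330 × 0.96 = 317
75+: 750 × 0.944 + 480 × 0.259 = 708 + 124 = 832
End of period: [539, 264, 1088, 1531, 317, 832]
After projecting period 2:
Births: 264 × 0.083 = 22  |  1088 × 0.279 = 304 → 326
15–29: 539 × 0.977 = 527
30–44: 264 × 0.971 = 256
45–59: 1088 × 0.957 = 1041
60–74: 1531 × 0.96 = 1470
75+: 317 × 0.944 + 832 × 0.259 = 299 + 215 = 514
End of period: [326, 527, 256, 1041, 1470, 514]
After projecting period 3:
Births: 527 × 0.083 = 44  |  256 × 0.279 = 71 → 115
15–29: 326 × 0.977 = 319
30–44: 527 × 0.971 = 512
45–59: 256 × 0.957 = 245
60–74: 1041 × 0.96 = 999
75+: 1470 × 0.944 + 514 × 0.259 = 1388 + 133 = 1521
End of period: [115, 319, 512, 245, 999, 1521]
After projecting period 4:
Births: 319 × 0.083 = 26  |  512 × 0.279 = 143 → 169
15–29: 115 × 0.977 = 112
30–44: 319 × 0.971 = 310
45–59: 512 × 0.957 = 490
60–74: 245 × 0.96 = 235
75+: 999 × 0.944 + 1521 × 0.259 = 943 + 394 = 1337
End of period: [169, 112, 310, 490, 235, 1337]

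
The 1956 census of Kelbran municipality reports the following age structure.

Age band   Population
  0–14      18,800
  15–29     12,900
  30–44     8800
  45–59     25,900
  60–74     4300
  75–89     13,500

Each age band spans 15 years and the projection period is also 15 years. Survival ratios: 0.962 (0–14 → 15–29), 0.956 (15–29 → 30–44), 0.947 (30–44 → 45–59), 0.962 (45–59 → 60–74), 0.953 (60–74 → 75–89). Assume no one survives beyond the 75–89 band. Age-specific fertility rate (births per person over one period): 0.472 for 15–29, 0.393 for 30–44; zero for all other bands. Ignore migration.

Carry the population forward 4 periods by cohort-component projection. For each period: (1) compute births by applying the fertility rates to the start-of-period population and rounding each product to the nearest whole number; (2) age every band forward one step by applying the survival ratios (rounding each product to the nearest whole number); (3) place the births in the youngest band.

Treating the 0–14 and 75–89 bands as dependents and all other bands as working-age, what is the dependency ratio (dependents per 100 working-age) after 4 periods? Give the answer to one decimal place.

Period 1:
Births: 12900 * 0.472 = 6089, 8800 * 0.393 = 3458 — total 9547
15–29: 18800 * 0.962 = 18086
30–44: 12900 * 0.956 = 12332
45–59: 8800 * 0.947 = 8334
60–74: 25900 * 0.962 = 24916
75–89: 4300 * 0.953 = 4098
→ [9547, 18086, 12332, 8334, 24916, 4098]
Period 2:
Births: 18086 * 0.472 = 8537, 12332 * 0.393 = 4846 — total 13383
15–29: 9547 * 0.962 = 9184
30–44: 18086 * 0.956 = 17290
45–59: 12332 * 0.947 = 11678
60–74: 8334 * 0.962 = 8017
75–89: 24916 * 0.953 = 23745
→ [13383, 9184, 17290, 11678, 8017, 23745]
Period 3:
Births: 9184 * 0.472 = 4335, 17290 * 0.393 = 6795 — total 11130
15–29: 13383 * 0.962 = 12874
30–44: 9184 * 0.956 = 8780
45–59: 17290 * 0.947 = 16374
60–74: 11678 * 0.962 = 11234
75–89: 8017 * 0.953 = 7640
→ [11130, 12874, 8780, 16374, 11234, 7640]
Period 4:
Births: 12874 * 0.472 = 6077, 8780 * 0.393 = 3451 — total 9528
15–29: 11130 * 0.962 = 10707
30–44: 12874 * 0.956 = 12308
45–59: 8780 * 0.947 = 8315
60–74: 16374 * 0.962 = 15752
75–89: 11234 * 0.953 = 10706
→ [9528, 10707, 12308, 8315, 15752, 10706]
Dependents (band 0–14 + band 75–89) = 9528 + 10706 = 20234; working-age = 47082; ratio = 20234/47082 × 100 = 43.0

43.0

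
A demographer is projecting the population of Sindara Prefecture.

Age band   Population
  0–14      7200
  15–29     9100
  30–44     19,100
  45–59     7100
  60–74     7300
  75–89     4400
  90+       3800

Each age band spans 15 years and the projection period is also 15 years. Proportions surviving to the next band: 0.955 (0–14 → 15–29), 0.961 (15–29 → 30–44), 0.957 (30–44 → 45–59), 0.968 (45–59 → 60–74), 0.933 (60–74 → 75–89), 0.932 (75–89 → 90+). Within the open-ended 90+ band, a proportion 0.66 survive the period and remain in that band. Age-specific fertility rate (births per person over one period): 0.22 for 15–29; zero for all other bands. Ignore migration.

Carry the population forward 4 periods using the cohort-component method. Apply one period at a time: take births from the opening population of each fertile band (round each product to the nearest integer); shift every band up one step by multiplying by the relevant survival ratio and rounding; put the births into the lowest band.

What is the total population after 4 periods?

41543

Numbering the bands 1..7 from youngest to oldest:
After projecting period 1:
Births: 9100 × 0.22 = 2002
Band 2: 7200 × 0.955 = 6876
Band 3: 9100 × 0.961 = 8745
Band 4: 19100 × 0.957 = 18279
Band 5: 7100 × 0.968 = 6873
Band 6: 7300 × 0.933 = 6811
Band 7: 4400 × 0.932 + 3800 × 0.66 = 4101 + 2508 = 6609
Giving 2002 / 6876 / 8745 / 18279 / 6873 / 6811 / 6609.
After projecting period 2:
Births: 6876 × 0.22 = 1513
Band 2: 2002 × 0.955 = 1912
Band 3: 6876 × 0.961 = 6608
Band 4: 8745 × 0.957 = 8369
Band 5: 18279 × 0.968 = 17694
Band 6: 6873 × 0.933 = 6413
Band 7: 6811 × 0.932 + 6609 × 0.66 = 6348 + 4362 = 10710
Giving 1513 / 1912 / 6608 / 8369 / 17694 / 6413 / 10710.
After projecting period 3:
Births: 1912 × 0.22 = 421
Band 2: 1513 × 0.955 = 1445
Band 3: 1912 × 0.961 = 1837
Band 4: 6608 × 0.957 = 6324
Band 5: 8369 × 0.968 = 8101
Band 6: 17694 × 0.933 = 16509
Band 7: 6413 × 0.932 + 10710 × 0.66 = 5977 + 7069 = 13046
Giving 421 / 1445 / 1837 / 6324 / 8101 / 16509 / 13046.
After projecting period 4:
Births: 1445 × 0.22 = 318
Band 2: 421 × 0.955 = 402
Band 3: 1445 × 0.961 = 1389
Band 4: 1837 × 0.957 = 1758
Band 5: 6324 × 0.968 = 6122
Band 6: 8101 × 0.933 = 7558
Band 7: 16509 × 0.932 + 13046 × 0.66 = 15386 + 8610 = 23996
Giving 318 / 402 / 1389 / 1758 / 6122 / 7558 / 23996.
Total after period 4: 318 + 402 + 1389 + 1758 + 6122 + 7558 + 23996 = 41543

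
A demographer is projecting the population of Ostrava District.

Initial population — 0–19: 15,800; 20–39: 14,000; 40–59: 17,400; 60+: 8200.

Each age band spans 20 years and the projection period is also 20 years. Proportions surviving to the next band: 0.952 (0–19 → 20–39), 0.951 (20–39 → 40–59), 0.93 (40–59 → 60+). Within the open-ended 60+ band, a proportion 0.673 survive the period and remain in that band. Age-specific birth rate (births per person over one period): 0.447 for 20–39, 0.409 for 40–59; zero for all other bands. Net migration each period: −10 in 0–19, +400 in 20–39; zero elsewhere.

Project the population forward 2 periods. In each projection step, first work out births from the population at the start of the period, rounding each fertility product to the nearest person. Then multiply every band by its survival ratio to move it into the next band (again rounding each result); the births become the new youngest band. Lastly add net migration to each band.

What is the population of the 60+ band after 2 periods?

Let group 1 be 0–19 through group 4 = 60+.
After projecting period 1:
Births: 14000 × 0.447 = 6258, 17400 × 0.409 = 7117 ⇒ total 13375
Group 2: 15800 × 0.952 = 15042
Group 3: 14000 × 0.951 = 13314
Group 4: 17400 × 0.93 + 8200 × 0.673 = 16182 + 5519 = 21701
Net migration: Group 1 − 10 → 13365; Group 2 + 400 → 15442
Giving 13365 / 15442 / 13314 / 21701.
After projecting period 2:
Births: 15442 × 0.447 = 6903, 13314 × 0.409 = 5445 ⇒ total 12348
Group 2: 13365 × 0.952 = 12723
Group 3: 15442 × 0.951 = 14685
Group 4: 13314 × 0.93 + 21701 × 0.673 = 12382 + 14605 = 26987
Net migration: Group 1 − 10 → 12338; Group 2 + 400 → 13123
Giving 12338 / 13123 / 14685 / 26987.

26987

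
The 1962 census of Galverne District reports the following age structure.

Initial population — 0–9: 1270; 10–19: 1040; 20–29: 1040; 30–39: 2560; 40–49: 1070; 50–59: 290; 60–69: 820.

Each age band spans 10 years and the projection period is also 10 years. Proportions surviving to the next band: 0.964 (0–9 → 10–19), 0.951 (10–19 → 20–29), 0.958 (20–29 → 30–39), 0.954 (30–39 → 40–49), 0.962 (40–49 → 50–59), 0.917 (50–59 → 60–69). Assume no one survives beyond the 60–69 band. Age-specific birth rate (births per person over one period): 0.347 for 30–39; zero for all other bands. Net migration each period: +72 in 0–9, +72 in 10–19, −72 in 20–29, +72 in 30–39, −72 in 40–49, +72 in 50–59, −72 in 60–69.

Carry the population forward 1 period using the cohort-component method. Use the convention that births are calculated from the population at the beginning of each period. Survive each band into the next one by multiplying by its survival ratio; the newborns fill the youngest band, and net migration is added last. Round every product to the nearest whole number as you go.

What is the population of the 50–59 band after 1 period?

(Groups numbered youngest = 1 to oldest = 7.)
After projecting period 1:
Births: 2560 × 0.347 = 888
Group 2: 1270 × 0.964 = 1224
Group 3: 1040 × 0.951 = 989
Group 4: 1040 × 0.958 = 996
Group 5: 2560 × 0.954 = 2442
Group 6: 1070 × 0.962 = 1029
Group 7: 290 × 0.917 = 266
Net migration: Group 1 + 72 → 960; Group 2 + 72 → 1296; Group 3 − 72 → 917; Group 4 + 72 → 1068; Group 5 − 72 → 2370; Group 6 + 72 → 1101; Group 7 − 72 → 194
Population now: 0–9=960, 10–19=1296, 20–29=917, 30–39=1068, 40–49=2370, 50–59=1101, 60–69=194

1101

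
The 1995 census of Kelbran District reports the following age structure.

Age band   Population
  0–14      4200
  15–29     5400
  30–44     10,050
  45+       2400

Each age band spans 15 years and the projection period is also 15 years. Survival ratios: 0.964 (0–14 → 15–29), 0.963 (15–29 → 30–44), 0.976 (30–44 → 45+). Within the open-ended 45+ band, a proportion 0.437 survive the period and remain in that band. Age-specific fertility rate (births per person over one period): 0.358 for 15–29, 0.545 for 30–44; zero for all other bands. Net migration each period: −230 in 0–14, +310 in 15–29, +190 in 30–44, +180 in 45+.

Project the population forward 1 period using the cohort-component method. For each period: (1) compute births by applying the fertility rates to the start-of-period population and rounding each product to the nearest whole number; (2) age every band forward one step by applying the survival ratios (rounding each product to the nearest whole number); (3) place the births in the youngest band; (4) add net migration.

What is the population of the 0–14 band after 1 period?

7180

After projecting period 1:
Births: 5400 × 0.358 = 1933  |  10050 × 0.545 = 5477 — total 7410
15–29: 4200 × 0.964 = 4049
30–44: 5400 × 0.963 = 5200
45+: 10050 × 0.976 + 2400 × 0.437 = 9809 + 1049 = 10858
Net migration: 0–14 − 230 → 7180; 15–29 + 310 → 4359; 30–44 + 190 → 5390; 45+ + 180 → 11038
Population now: 0–14=7180, 15–29=4359, 30–44=5390, 45+=11038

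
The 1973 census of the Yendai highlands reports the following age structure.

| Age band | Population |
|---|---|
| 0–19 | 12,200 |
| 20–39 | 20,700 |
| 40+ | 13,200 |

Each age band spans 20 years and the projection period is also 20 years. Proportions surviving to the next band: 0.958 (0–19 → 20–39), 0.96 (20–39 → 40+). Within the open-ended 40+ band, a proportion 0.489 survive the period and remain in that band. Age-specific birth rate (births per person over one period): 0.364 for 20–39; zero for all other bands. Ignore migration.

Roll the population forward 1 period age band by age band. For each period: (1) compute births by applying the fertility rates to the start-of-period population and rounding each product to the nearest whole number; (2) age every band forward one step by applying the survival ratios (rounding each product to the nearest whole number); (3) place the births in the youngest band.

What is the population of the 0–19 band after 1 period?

7535

(Groups numbered youngest = 1 to oldest = 3.)
[period 1]
Births: 20700 × 0.364 = 7535
Group 2: 12200 × 0.958 = 11688
Group 3: 20700 × 0.96 + 13200 × 0.489 = 19872 + 6455 = 26327
Giving 7535 / 11688 / 26327.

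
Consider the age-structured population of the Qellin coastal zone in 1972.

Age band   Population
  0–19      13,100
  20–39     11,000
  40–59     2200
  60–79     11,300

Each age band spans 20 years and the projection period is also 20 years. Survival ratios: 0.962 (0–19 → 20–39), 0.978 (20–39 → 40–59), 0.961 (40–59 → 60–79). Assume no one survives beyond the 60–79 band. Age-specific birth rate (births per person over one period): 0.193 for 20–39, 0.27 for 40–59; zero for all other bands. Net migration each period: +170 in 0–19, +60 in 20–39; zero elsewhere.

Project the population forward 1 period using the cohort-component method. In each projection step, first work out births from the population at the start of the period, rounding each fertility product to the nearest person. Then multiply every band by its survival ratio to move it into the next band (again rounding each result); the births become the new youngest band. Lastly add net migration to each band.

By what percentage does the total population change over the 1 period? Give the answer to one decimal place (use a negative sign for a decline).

-24.4

Period 1:
Births: 11000 * 0.193 = 2123  |  2200 * 0.27 = 594 — total 2717
20–39: 13100 * 0.962 = 12602
40–59: 11000 * 0.978 = 10758
60–79: 2200 * 0.961 = 2114
Net migration: 0–19 + 170 → 2887; 20–39 + 60 → 12662
End of period: [2887, 12662, 10758, 2114]
Total: 37600 → 28421; change = -9179; percentage change = -24.4%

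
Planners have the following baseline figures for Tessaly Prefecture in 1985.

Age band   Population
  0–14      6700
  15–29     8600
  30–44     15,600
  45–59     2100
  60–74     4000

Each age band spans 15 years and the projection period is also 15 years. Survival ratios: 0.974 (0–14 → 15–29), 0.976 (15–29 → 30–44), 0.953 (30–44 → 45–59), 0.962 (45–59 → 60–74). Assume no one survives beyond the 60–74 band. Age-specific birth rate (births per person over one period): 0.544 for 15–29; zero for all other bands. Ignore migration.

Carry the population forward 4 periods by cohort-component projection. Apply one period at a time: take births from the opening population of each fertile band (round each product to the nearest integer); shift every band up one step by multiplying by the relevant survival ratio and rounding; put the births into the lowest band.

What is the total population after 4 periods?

17747

(Groups numbered youngest = 1 to oldest = 5.)
— Period 1 —
Births: 8600 × 0.544 = 4678
Group 2: 6700 × 0.974 = 6526
Group 3: 8600 × 0.976 = 8394
Group 4: 15600 × 0.953 = 14867
Group 5: 2100 × 0.962 = 2020
End of period: [4678, 6526, 8394, 14867, 2020]
— Period 2 —
Births: 6526 × 0.544 = 3550
Group 2: 4678 × 0.974 = 4556
Group 3: 6526 × 0.976 = 6369
Group 4: 8394 × 0.953 = 7999
Group 5: 14867 × 0.962 = 14302
End of period: [3550, 4556, 6369, 7999, 14302]
— Period 3 —
Births: 4556 × 0.544 = 2478
Group 2: 3550 × 0.974 = 3458
Group 3: 4556 × 0.976 = 4447
Group 4: 6369 × 0.953 = 6070
Group 5: 7999 × 0.962 = 7695
End of period: [2478, 3458, 4447, 6070, 7695]
— Period 4 —
Births: 3458 × 0.544 = 1881
Group 2: 2478 × 0.974 = 2414
Group 3: 3458 × 0.976 = 3375
Group 4: 4447 × 0.953 = 4238
Group 5: 6070 × 0.962 = 5839
End of period: [1881, 2414, 3375, 4238, 5839]
Total after period 4: 1881 + 2414 + 3375 + 4238 + 5839 = 17747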